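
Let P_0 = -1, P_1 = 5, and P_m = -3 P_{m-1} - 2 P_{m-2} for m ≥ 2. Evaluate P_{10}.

-4093

P_2 = -3*5 - 2*(-1) = -13
P_3 = -3*(-13) - 2*5 = 29
P_4 = -3*29 - 2*(-13) = -61
P_5 = -3*(-61) - 2*29 = 125
P_6 = -3*125 - 2*(-61) = -253
P_7 = -3*(-253) - 2*125 = 509
P_8 = -3*509 - 2*(-253) = -1021
P_9 = -3*(-1021) - 2*509 = 2045
P_{10} = -3*2045 - 2*(-1021) = -4093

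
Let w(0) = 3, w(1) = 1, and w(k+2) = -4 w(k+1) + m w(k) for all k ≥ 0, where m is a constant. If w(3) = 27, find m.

w(2) = -4 + 3m
w(3) = 16 - 11m
So 16 - 11m = 27, giving m = -1.

-1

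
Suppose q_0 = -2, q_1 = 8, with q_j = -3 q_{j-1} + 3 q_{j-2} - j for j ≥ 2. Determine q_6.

q_2 = -3(8) + 3(-2) - 2 = -32
q_3 = -3(-32) + 3(8) - 3 = 117
q_4 = -3(117) + 3(-32) - 4 = -451
q_5 = -3(-451) + 3(117) - 5 = 1699
q_6 = -3(1699) + 3(-451) - 6 = -6456

-6456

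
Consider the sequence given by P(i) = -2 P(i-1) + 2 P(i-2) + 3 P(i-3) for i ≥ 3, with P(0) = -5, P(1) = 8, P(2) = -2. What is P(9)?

-787

P(3) = -2·(-2) + 2·8 + 3·(-5) = 5
P(4) = -2·5 + 2·(-2) + 3·8 = 10
P(5) = -2·10 + 2·5 + 3·(-2) = -16
P(6) = -2·(-16) + 2·10 + 3·5 = 67
P(7) = -2·67 + 2·(-16) + 3·10 = -136
P(8) = -2·(-136) + 2·67 + 3·(-16) = 358
P(9) = -2·358 + 2·(-136) + 3·67 = -787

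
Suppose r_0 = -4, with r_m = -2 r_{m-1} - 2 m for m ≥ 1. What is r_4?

r_1 = -2*(-4) - 2 = 6
r_2 = -2*6 - 4 = -16
r_3 = -2*(-16) - 6 = 26
r_4 = -2*26 - 8 = -60

-60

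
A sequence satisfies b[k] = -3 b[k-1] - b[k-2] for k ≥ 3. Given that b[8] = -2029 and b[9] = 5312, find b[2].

Rearranging, b[k-2] = -(b[k] + 3 b[k-1]).
b[7] = -(5312 + 3*(-2029)) = 775
b[6] = -(-2029 + 3*775) = -296
b[5] = -(775 + 3*(-296)) = 113
b[4] = -(-296 + 3*113) = -43
b[3] = -(113 + 3*(-43)) = 16
b[2] = -(-43 + 3*16) = -5

-5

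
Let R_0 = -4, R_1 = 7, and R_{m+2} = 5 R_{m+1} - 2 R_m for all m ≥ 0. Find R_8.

R_2 = 5*7 - 2*(-4) = 43
R_3 = 5*43 - 2*7 = 201
R_4 = 5*201 - 2*43 = 919
R_5 = 5*919 - 2*201 = 4193
R_6 = 5*4193 - 2*919 = 19127
R_7 = 5*19127 - 2*4193 = 87249
R_8 = 5*87249 - 2*19127 = 397991

397991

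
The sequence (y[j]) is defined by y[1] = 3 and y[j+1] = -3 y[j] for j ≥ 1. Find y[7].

y[2] = -3(3) = -9
y[3] = -3(-9) = 27
y[4] = -3(27) = -81
y[5] = -3(-81) = 243
y[6] = -3(243) = -729
y[7] = -3(-729) = 2187

2187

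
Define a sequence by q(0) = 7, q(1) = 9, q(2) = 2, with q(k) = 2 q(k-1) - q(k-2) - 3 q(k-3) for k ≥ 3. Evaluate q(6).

q(3) = 2*2 - 9 - 3*7 = -26
q(4) = 2*(-26) - 2 - 3*9 = -81
q(5) = 2*(-81) - (-26) - 3*2 = -142
q(6) = 2*(-142) - (-81) - 3*(-26) = -125

-125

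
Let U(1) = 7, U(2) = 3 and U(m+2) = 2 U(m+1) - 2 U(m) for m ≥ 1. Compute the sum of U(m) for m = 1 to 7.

U(3) = 2·3 - 2·7 = -8
U(4) = 2·(-8) - 2·3 = -22
U(5) = 2·(-22) - 2·(-8) = -28
U(6) = 2·(-28) - 2·(-22) = -12
U(7) = 2·(-12) - 2·(-28) = 32
Sum = 7 + 3 + (-8) + (-22) + (-28) + (-12) + 32 = -28

-28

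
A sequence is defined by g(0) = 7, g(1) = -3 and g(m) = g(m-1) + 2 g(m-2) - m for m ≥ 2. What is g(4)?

g(2) = (-3) + 2*7 - 2 = 9
g(3) = 9 + 2*(-3) - 3 = 0
g(4) = 0 + 2*9 - 4 = 14

14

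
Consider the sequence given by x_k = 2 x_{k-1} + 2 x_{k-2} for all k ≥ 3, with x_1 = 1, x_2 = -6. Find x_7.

x_3 = 2(-6) + 2(1) = -10
x_4 = 2(-10) + 2(-6) = -32
x_5 = 2(-32) + 2(-10) = -84
x_6 = 2(-84) + 2(-32) = -232
x_7 = 2(-232) + 2(-84) = -632

-632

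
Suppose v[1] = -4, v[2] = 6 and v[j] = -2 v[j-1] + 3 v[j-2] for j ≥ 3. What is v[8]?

5466

v[3] = -2(6) + 3(-4) = -24
v[4] = -2(-24) + 3(6) = 66
v[5] = -2(66) + 3(-24) = -204
v[6] = -2(-204) + 3(66) = 606
v[7] = -2(606) + 3(-204) = -1824
v[8] = -2(-1824) + 3(606) = 5466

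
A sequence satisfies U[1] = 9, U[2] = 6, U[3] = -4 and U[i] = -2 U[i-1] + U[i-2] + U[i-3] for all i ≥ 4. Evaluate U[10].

2686

U[4] = -2*(-4) + 6 + 9 = 23
U[5] = -2*23 + (-4) + 6 = -44
U[6] = -2*(-44) + 23 + (-4) = 107
U[7] = -2*107 + (-44) + 23 = -235
U[8] = -2*(-235) + 107 + (-44) = 533
U[9] = -2*533 + (-235) + 107 = -1194
U[10] = -2*(-1194) + 533 + (-235) = 2686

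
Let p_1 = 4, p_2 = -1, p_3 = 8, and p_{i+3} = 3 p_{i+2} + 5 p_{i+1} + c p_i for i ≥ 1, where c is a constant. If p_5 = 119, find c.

2

p_4 = 19 + 4c
p_5 = 97 + 11c
So 97 + 11c = 119, giving c = 2.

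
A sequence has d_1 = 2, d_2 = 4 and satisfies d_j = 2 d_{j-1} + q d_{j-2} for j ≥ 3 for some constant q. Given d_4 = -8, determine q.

d_3 = 8 + 2q
d_4 = 16 + 8q
So 16 + 8q = -8, giving q = -3.

-3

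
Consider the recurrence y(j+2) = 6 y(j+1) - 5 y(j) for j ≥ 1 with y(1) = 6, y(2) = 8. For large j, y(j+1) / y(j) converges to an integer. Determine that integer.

The characteristic equation is r^2 - 6r + 5 = 0, which factors as (r - 5)(r - 1) = 0.
So the roots are 5 and 1. Since |5| > |1| and the coefficient of 5^j is non-zero, the ratio tends to 5.

5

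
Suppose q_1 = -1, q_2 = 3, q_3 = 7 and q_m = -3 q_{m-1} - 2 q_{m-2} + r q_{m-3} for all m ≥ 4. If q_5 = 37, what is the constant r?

q_4 = -27 - r
q_5 = 67 + 6r
So 67 + 6r = 37, giving r = -5.

-5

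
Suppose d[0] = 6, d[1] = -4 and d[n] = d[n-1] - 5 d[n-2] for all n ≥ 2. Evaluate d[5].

226

d[2] = (-4) - 5*6 = -34
d[3] = (-34) - 5*(-4) = -14
d[4] = (-14) - 5*(-34) = 156
d[5] = 156 - 5*(-14) = 226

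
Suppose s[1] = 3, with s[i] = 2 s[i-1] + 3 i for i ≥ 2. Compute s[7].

s[2] = 2*3 + 6 = 12
s[3] = 2*12 + 9 = 33
s[4] = 2*33 + 12 = 78
s[5] = 2*78 + 15 = 171
s[6] = 2*171 + 18 = 360
s[7] = 2*360 + 21 = 741

741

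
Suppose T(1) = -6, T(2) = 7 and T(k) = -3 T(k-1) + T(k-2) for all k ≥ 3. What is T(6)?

961

T(3) = -3*7 + (-6) = -27
T(4) = -3*(-27) + 7 = 88
T(5) = -3*88 + (-27) = -291
T(6) = -3*(-291) + 88 = 961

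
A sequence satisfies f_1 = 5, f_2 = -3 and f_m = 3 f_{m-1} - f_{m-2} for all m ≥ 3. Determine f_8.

f_3 = 3*(-3) - 5 = -14
f_4 = 3*(-14) - (-3) = -39
f_5 = 3*(-39) - (-14) = -103
f_6 = 3*(-103) - (-39) = -270
f_7 = 3*(-270) - (-103) = -707
f_8 = 3*(-707) - (-270) = -1851

-1851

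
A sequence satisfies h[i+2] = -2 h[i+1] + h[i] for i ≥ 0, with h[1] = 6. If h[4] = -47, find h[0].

Let h[0] = z.
h[2] = -12 + z
h[3] = 30 - 2z
h[4] = -72 + 5z
So -72 + 5z = -47, giving z = 5.

5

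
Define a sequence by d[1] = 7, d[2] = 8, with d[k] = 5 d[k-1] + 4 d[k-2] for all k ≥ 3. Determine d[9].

d[3] = 5*8 + 4*7 = 68
d[4] = 5*68 + 4*8 = 372
d[5] = 5*372 + 4*68 = 2132
d[6] = 5*2132 + 4*372 = 12148
d[7] = 5*12148 + 4*2132 = 69268
d[8] = 5*69268 + 4*12148 = 394932
d[9] = 5*394932 + 4*69268 = 2251732

2251732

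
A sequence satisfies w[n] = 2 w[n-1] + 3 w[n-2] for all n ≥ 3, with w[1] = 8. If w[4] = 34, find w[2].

Let w[2] = v.
w[3] = 24 + 2v
w[4] = 48 + 7v
So 48 + 7v = 34, giving v = -2.

-2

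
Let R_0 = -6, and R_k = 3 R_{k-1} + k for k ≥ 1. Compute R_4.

-428

R_1 = 3(-6) + 1 = -17
R_2 = 3(-17) + 2 = -49
R_3 = 3(-49) + 3 = -144
R_4 = 3(-144) + 4 = -428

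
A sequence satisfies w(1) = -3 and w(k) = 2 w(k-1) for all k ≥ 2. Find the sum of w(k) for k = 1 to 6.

w(2) = 2·(-3) = -6
w(3) = 2·(-6) = -12
w(4) = 2·(-12) = -24
w(5) = 2·(-24) = -48
w(6) = 2·(-48) = -96
Sum = (-3) + (-6) + (-12) + (-24) + (-48) + (-96) = -189

-189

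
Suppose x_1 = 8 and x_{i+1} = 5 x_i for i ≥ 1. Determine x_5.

x_2 = 5(8) = 40
x_3 = 5(40) = 200
x_4 = 5(200) = 1000
x_5 = 5(1000) = 5000

5000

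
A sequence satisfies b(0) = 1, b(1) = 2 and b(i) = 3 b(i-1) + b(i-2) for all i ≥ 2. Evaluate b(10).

98644

b(2) = 3(2) + 1 = 7
b(3) = 3(7) + 2 = 23
b(4) = 3(23) + 7 = 76
b(5) = 3(76) + 23 = 251
b(6) = 3(251) + 76 = 829
b(7) = 3(829) + 251 = 2738
b(8) = 3(2738) + 829 = 9043
b(9) = 3(9043) + 2738 = 29867
b(10) = 3(29867) + 9043 = 98644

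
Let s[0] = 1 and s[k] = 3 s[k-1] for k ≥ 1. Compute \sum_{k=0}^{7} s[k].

s[1] = 3(1) = 3
s[2] = 3(3) = 9
s[3] = 3(9) = 27
s[4] = 3(27) = 81
s[5] = 3(81) = 243
s[6] = 3(243) = 729
s[7] = 3(729) = 2187
Sum = 1 + 3 + 9 + 27 + 81 + 243 + 729 + 2187 = 3280

3280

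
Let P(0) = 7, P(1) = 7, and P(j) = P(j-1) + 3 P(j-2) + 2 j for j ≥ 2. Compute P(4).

163

P(2) = 7 + 3·7 + 4 = 32
P(3) = 32 + 3·7 + 6 = 59
P(4) = 59 + 3·32 + 8 = 163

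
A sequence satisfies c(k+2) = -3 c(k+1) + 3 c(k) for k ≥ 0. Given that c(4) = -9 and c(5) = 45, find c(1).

5

Rearranging, c(k-2) = (c(k) + 3 c(k-1)) / 3.
c(3) = (45 + 3·(-9)) / 3 = 18/3 = 6
c(2) = (-9 + 3·6) / 3 = 9/3 = 3
c(1) = (6 + 3·3) / 3 = 15/3 = 5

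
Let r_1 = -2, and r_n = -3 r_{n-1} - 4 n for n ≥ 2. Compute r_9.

r_2 = -3*(-2) - 8 = -2
r_3 = -3*(-2) - 12 = -6
r_4 = -3*(-6) - 16 = 2
r_5 = -3*2 - 20 = -26
r_6 = -3*(-26) - 24 = 54
r_7 = -3*54 - 28 = -190
r_8 = -3*(-190) - 32 = 538
r_9 = -3*538 - 36 = -1650

-1650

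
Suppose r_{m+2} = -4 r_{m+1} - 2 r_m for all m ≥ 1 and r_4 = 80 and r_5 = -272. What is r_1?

-4

Rearranging, r_{m-2} = (r_m + 4 r_{m-1}) / -2.
r_3 = (-272 + 4(80)) / -2 = 48/-2 = -24
r_2 = (80 + 4(-24)) / -2 = -16/-2 = 8
r_1 = (-24 + 4(8)) / -2 = 8/-2 = -4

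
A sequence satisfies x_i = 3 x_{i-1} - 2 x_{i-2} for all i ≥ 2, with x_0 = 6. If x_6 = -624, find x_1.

-4

Let x_1 = v.
x_2 = -12 + 3v
x_3 = -36 + 7v
x_4 = -84 + 15v
x_5 = -180 + 31v
x_6 = -372 + 63v
So -372 + 63v = -624, giving v = -4.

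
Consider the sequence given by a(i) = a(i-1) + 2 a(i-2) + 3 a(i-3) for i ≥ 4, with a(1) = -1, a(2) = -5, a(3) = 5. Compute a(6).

-14

a(4) = 5 + 2·(-5) + 3·(-1) = -8
a(5) = (-8) + 2·5 + 3·(-5) = -13
a(6) = (-13) + 2·(-8) + 3·5 = -14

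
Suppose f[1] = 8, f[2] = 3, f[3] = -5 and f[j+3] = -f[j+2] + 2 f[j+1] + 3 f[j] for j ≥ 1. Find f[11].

381

f[4] = -(-5) + 2(3) + 3(8) = 35
f[5] = -35 + 2(-5) + 3(3) = -36
f[6] = -(-36) + 2(35) + 3(-5) = 91
f[7] = -91 + 2(-36) + 3(35) = -58
f[8] = -(-58) + 2(91) + 3(-36) = 132
f[9] = -132 + 2(-58) + 3(91) = 25
f[10] = -25 + 2(132) + 3(-58) = 65
f[11] = -65 + 2(25) + 3(132) = 381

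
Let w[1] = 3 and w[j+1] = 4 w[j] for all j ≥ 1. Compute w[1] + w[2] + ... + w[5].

1023

w[2] = 4(3) = 12
w[3] = 4(12) = 48
w[4] = 4(48) = 192
w[5] = 4(192) = 768
Sum = 3 + 12 + 48 + 192 + 768 = 1023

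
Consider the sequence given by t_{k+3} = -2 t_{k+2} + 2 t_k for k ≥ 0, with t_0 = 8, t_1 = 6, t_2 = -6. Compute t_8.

-56

t_3 = -2·(-6) + 2·8 = 28
t_4 = -2·28 + 2·6 = -44
t_5 = -2·(-44) + 2·(-6) = 76
t_6 = -2·76 + 2·28 = -96
t_7 = -2·(-96) + 2·(-44) = 104
t_8 = -2·104 + 2·76 = -56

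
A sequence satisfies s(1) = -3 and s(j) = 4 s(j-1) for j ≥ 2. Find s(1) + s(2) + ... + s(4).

-255

s(2) = 4(-3) = -12
s(3) = 4(-12) = -48
s(4) = 4(-48) = -192
Sum = (-3) + (-12) + (-48) + (-192) = -255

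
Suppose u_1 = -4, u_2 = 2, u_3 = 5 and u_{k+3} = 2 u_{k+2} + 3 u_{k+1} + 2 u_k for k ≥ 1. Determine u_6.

104

u_4 = 2(5) + 3(2) + 2(-4) = 8
u_5 = 2(8) + 3(5) + 2(2) = 35
u_6 = 2(35) + 3(8) + 2(5) = 104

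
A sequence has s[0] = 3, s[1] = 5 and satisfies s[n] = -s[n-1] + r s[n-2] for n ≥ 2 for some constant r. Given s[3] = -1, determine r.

s[2] = -5 + 3r
s[3] = 5 + 2r
So 5 + 2r = -1, giving r = -3.

-3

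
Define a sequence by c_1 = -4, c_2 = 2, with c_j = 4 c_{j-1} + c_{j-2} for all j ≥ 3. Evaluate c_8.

5778

c_3 = 4*2 + (-4) = 4
c_4 = 4*4 + 2 = 18
c_5 = 4*18 + 4 = 76
c_6 = 4*76 + 18 = 322
c_7 = 4*322 + 76 = 1364
c_8 = 4*1364 + 322 = 5778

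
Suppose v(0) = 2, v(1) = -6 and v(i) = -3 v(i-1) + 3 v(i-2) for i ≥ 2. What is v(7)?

-18630

v(2) = -3*(-6) + 3*2 = 24
v(3) = -3*24 + 3*(-6) = -90
v(4) = -3*(-90) + 3*24 = 342
v(5) = -3*342 + 3*(-90) = -1296
v(6) = -3*(-1296) + 3*342 = 4914
v(7) = -3*4914 + 3*(-1296) = -18630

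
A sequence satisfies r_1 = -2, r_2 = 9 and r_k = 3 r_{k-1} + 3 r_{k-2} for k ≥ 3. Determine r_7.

r_3 = 3·9 + 3·(-2) = 21
r_4 = 3·21 + 3·9 = 90
r_5 = 3·90 + 3·21 = 333
r_6 = 3·333 + 3·90 = 1269
r_7 = 3·1269 + 3·333 = 4806

4806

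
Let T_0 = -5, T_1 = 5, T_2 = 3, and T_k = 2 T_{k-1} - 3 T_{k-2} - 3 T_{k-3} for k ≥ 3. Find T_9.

T_3 = 2·3 - 3·5 - 3·(-5) = 6
T_4 = 2·6 - 3·3 - 3·5 = -12
T_5 = 2·(-12) - 3·6 - 3·3 = -51
T_6 = 2·(-51) - 3·(-12) - 3·6 = -84
T_7 = 2·(-84) - 3·(-51) - 3·(-12) = 21
T_8 = 2·21 - 3·(-84) - 3·(-51) = 447
T_9 = 2·447 - 3·21 - 3·(-84) = 1083

1083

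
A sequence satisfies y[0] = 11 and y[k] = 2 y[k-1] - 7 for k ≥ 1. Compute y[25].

134217735

The fixed point is -7/(1 - 2) = 7, so y[k] - 7 = 2(y[k-1] - 7).
Hence y[k] = 4·2^k + 7.
y[25] = 4·2^{25} + 7 = 4·33554432 + 7 = 134217735.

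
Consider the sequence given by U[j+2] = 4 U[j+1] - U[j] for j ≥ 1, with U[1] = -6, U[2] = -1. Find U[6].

127

U[3] = 4(-1) - (-6) = 2
U[4] = 4(2) - (-1) = 9
U[5] = 4(9) - 2 = 34
U[6] = 4(34) - 9 = 127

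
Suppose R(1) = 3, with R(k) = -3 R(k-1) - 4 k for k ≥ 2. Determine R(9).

31155

R(2) = -3(3) - 8 = -17
R(3) = -3(-17) - 12 = 39
R(4) = -3(39) - 16 = -133
R(5) = -3(-133) - 20 = 379
R(6) = -3(379) - 24 = -1161
R(7) = -3(-1161) - 28 = 3455
R(8) = -3(3455) - 32 = -10397
R(9) = -3(-10397) - 36 = 31155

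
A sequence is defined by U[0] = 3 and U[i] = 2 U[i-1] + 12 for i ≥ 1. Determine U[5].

U[1] = 2*3 + 12 = 18
U[2] = 2*18 + 12 = 48
U[3] = 2*48 + 12 = 108
U[4] = 2*108 + 12 = 228
U[5] = 2*228 + 12 = 468

468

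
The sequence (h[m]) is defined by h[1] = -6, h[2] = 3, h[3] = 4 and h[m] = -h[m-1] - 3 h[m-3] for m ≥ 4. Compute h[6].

11

h[4] = -4 - 3(-6) = 14
h[5] = -14 - 3(3) = -23
h[6] = -(-23) - 3(4) = 11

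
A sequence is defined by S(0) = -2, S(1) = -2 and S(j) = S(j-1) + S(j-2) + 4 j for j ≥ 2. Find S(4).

S(2) = (-2) + (-2) + 8 = 4
S(3) = 4 + (-2) + 12 = 14
S(4) = 14 + 4 + 16 = 34

34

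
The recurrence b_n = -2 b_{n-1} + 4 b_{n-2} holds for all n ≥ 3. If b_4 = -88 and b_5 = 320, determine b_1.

7

Rearranging, b_{n-2} = (b_n + 2 b_{n-1}) / 4.
b_3 = (320 + 2(-88)) / 4 = 144/4 = 36
b_2 = (-88 + 2(36)) / 4 = -16/4 = -4
b_1 = (36 + 2(-4)) / 4 = 28/4 = 7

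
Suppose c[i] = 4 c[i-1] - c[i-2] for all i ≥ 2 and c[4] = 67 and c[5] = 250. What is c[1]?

2

Rearranging, c[i-2] = -(c[i] - 4 c[i-1]).
c[3] = -(250 - 4·67) = 18
c[2] = -(67 - 4·18) = 5
c[1] = -(18 - 4·5) = 2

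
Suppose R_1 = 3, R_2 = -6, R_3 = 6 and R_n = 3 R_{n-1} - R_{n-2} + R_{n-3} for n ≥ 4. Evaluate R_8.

1431

R_4 = 3*6 - (-6) + 3 = 27
R_5 = 3*27 - 6 + (-6) = 69
R_6 = 3*69 - 27 + 6 = 186
R_7 = 3*186 - 69 + 27 = 516
R_8 = 3*516 - 186 + 69 = 1431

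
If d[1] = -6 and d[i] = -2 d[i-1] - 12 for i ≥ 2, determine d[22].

The fixed point is -12/(1 + 2) = -4, so d[i] + 4 = -2(d[i-1] + 4).
Hence d[i] = -2·(-2)^{i-1} - 4.
d[22] = -2·(-2)^{21} - 4 = -2·-2097152 - 4 = 4194300.

4194300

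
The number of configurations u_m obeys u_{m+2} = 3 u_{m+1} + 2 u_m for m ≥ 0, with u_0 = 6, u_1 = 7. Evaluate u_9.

u_2 = 3·7 + 2·6 = 33
u_3 = 3·33 + 2·7 = 113
u_4 = 3·113 + 2·33 = 405
u_5 = 3·405 + 2·113 = 1441
u_6 = 3·1441 + 2·405 = 5133
u_7 = 3·5133 + 2·1441 = 18281
u_8 = 3·18281 + 2·5133 = 65109
u_9 = 3·65109 + 2·18281 = 231889

231889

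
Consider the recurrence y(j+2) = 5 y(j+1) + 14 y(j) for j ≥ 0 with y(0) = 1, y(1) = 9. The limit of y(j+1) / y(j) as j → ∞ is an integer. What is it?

7

The characteristic equation is r^2 - 5r - 14 = 0, which factors as (r - 7)(r + 2) = 0.
So the roots are 7 and -2. Since |7| > |-2| and the coefficient of 7^j is non-zero, the ratio tends to 7.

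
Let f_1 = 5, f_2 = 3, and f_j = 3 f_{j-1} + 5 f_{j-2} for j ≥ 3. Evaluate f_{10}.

666153

f_3 = 3·3 + 5·5 = 34
f_4 = 3·34 + 5·3 = 117
f_5 = 3·117 + 5·34 = 521
f_6 = 3·521 + 5·117 = 2148
f_7 = 3·2148 + 5·521 = 9049
f_8 = 3·9049 + 5·2148 = 37887
f_9 = 3·37887 + 5·9049 = 158906
f_{10} = 3·158906 + 5·37887 = 666153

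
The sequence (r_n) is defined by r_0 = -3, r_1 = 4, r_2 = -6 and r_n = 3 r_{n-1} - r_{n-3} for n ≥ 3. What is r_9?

r_3 = 3·(-6) - (-3) = -15
r_4 = 3·(-15) - 4 = -49
r_5 = 3·(-49) - (-6) = -141
r_6 = 3·(-141) - (-15) = -408
r_7 = 3·(-408) - (-49) = -1175
r_8 = 3·(-1175) - (-141) = -3384
r_9 = 3·(-3384) - (-408) = -9744

-9744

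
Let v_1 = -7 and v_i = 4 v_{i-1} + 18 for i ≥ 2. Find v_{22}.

-4398046511110

The fixed point is 18/(1 - 4) = -6, so v_i + 6 = 4(v_{i-1} + 6).
Hence v_i = -1·4^{i-1} - 6.
v_{22} = -1·4^{21} - 6 = -1·4398046511104 - 6 = -4398046511110.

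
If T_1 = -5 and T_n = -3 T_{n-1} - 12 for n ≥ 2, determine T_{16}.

28697811

The fixed point is -12/(1 + 3) = -3, so T_n + 3 = -3(T_{n-1} + 3).
Hence T_n = -2·(-3)^{n-1} - 3.
T_{16} = -2·(-3)^{15} - 3 = -2·-14348907 - 3 = 28697811.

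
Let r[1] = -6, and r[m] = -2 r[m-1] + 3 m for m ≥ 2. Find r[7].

r[2] = -2·(-6) + 6 = 18
r[3] = -2·18 + 9 = -27
r[4] = -2·(-27) + 12 = 66
r[5] = -2·66 + 15 = -117
r[6] = -2·(-117) + 18 = 252
r[7] = -2·252 + 21 = -483

-483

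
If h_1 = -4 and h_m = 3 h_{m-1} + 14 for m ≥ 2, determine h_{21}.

The fixed point is 14/(1 - 3) = -7, so h_m + 7 = 3(h_{m-1} + 7).
Hence h_m = 3·3^{m-1} - 7.
h_{21} = 3·3^{20} - 7 = 3·3486784401 - 7 = 10460353196.

10460353196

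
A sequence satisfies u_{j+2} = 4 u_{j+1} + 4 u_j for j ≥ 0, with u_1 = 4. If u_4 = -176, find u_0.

Let u_0 = y.
u_2 = 16 + 4y
u_3 = 80 + 16y
u_4 = 384 + 80y
So 384 + 80y = -176, giving y = -7.

-7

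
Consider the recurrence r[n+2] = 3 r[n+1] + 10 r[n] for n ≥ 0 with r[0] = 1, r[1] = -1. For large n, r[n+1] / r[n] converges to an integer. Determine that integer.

The characteristic equation is r^2 - 3r - 10 = 0, which factors as (r - 5)(r + 2) = 0.
So the roots are 5 and -2. Since |5| > |-2| and the coefficient of 5^n is non-zero, the ratio tends to 5.

5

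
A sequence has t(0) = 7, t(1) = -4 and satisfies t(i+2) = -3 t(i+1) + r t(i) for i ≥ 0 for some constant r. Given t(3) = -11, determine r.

-1

t(2) = 12 + 7r
t(3) = -36 - 25r
So -36 - 25r = -11, giving r = -1.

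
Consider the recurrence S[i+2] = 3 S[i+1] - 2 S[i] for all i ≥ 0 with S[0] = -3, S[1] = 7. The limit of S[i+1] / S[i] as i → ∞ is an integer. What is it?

The characteristic equation is r^2 - 3r + 2 = 0, which factors as (r - 2)(r - 1) = 0.
So the roots are 2 and 1. Since |2| > |1| and the coefficient of 2^i is non-zero, the ratio tends to 2.

2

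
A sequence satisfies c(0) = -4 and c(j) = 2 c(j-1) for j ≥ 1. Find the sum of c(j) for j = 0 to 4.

-124

c(1) = 2(-4) = -8
c(2) = 2(-8) = -16
c(3) = 2(-16) = -32
c(4) = 2(-32) = -64
Sum = (-4) + (-8) + (-16) + (-32) + (-64) = -124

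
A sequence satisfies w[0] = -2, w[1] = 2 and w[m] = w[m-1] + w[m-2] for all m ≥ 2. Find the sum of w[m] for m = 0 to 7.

w[2] = 2 + (-2) = 0
w[3] = 0 + 2 = 2
w[4] = 2 + 0 = 2
w[5] = 2 + 2 = 4
w[6] = 4 + 2 = 6
w[7] = 6 + 4 = 10
Sum = (-2) + 2 + 0 + 2 + 2 + 4 + 6 + 10 = 24

24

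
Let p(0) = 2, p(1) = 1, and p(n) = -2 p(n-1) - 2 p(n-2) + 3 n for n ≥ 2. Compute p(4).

-2

p(2) = -2*1 - 2*2 + 6 = 0
p(3) = -2*0 - 2*1 + 9 = 7
p(4) = -2*7 - 2*0 + 12 = -2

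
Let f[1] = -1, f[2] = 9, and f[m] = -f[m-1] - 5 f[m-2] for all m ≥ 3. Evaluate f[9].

f[3] = -9 - 5(-1) = -4
f[4] = -(-4) - 5(9) = -41
f[5] = -(-41) - 5(-4) = 61
f[6] = -61 - 5(-41) = 144
f[7] = -144 - 5(61) = -449
f[8] = -(-449) - 5(144) = -271
f[9] = -(-271) - 5(-449) = 2516

2516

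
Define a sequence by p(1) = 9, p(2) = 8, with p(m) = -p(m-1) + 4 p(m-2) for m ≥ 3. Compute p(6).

-92

p(3) = -8 + 4(9) = 28
p(4) = -28 + 4(8) = 4
p(5) = -4 + 4(28) = 108
p(6) = -108 + 4(4) = -92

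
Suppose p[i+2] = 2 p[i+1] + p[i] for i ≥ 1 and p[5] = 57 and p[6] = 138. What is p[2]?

Rearranging, p[i-2] = p[i] - 2 p[i-1].
p[4] = 138 - 2·57 = 24
p[3] = 57 - 2·24 = 9
p[2] = 24 - 2·9 = 6

6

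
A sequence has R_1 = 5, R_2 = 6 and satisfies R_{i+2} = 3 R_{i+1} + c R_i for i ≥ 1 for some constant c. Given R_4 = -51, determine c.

-5

R_3 = 18 + 5c
R_4 = 54 + 21c
So 54 + 21c = -51, giving c = -5.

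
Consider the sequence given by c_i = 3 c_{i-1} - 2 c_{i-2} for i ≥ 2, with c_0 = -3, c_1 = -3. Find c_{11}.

c_2 = 3(-3) - 2(-3) = -3
c_3 = 3(-3) - 2(-3) = -3
c_4 = 3(-3) - 2(-3) = -3
c_5 = 3(-3) - 2(-3) = -3
c_6 = 3(-3) - 2(-3) = -3
c_7 = 3(-3) - 2(-3) = -3
c_8 = 3(-3) - 2(-3) = -3
c_9 = 3(-3) - 2(-3) = -3
c_{10} = 3(-3) - 2(-3) = -3
c_{11} = 3(-3) - 2(-3) = -3

-3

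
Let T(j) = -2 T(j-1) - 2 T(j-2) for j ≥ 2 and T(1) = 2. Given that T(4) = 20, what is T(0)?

Let T(0) = w.
T(2) = -4 - 2w
T(3) = 4 + 4w
T(4) = -4w
So -4w = 20, giving w = -5.

-5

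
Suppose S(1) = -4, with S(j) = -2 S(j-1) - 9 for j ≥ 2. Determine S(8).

125

S(2) = -2(-4) - 9 = -1
S(3) = -2(-1) - 9 = -7
S(4) = -2(-7) - 9 = 5
S(5) = -2(5) - 9 = -19
S(6) = -2(-19) - 9 = 29
S(7) = -2(29) - 9 = -67
S(8) = -2(-67) - 9 = 125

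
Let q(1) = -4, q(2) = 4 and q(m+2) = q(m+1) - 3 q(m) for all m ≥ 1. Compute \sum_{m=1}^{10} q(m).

-460

q(3) = 4 - 3*(-4) = 16
q(4) = 16 - 3*4 = 4
q(5) = 4 - 3*16 = -44
q(6) = (-44) - 3*4 = -56
q(7) = (-56) - 3*(-44) = 76
q(8) = 76 - 3*(-56) = 244
q(9) = 244 - 3*76 = 16
q(10) = 16 - 3*244 = -716
Sum = (-4) + 4 + 16 + 4 + (-44) + (-56) + 76 + 244 + 16 + (-716) = -460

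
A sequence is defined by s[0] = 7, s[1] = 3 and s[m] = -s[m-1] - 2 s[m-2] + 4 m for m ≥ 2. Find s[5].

s[2] = -3 - 2·7 + 8 = -9
s[3] = -(-9) - 2·3 + 12 = 15
s[4] = -15 - 2·(-9) + 16 = 19
s[5] = -19 - 2·15 + 20 = -29

-29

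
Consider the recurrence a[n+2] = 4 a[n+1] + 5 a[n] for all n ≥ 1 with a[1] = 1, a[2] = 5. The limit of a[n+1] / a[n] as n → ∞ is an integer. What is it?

The characteristic equation is r^2 - 4r - 5 = 0, which factors as (r - 5)(r + 1) = 0.
So the roots are 5 and -1. Since |5| > |-1| and the coefficient of 5^n is non-zero, the ratio tends to 5.

5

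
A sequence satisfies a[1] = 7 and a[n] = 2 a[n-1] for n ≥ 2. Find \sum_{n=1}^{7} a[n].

a[2] = 2*7 = 14
a[3] = 2*14 = 28
a[4] = 2*28 = 56
a[5] = 2*56 = 112
a[6] = 2*112 = 224
a[7] = 2*224 = 448
Sum = 7 + 14 + 28 + 56 + 112 + 224 + 448 = 889

889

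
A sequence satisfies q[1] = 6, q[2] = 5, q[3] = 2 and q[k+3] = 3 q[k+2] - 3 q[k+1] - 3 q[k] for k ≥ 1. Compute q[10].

q[4] = 3·2 - 3·5 - 3·6 = -27
q[5] = 3·(-27) - 3·2 - 3·5 = -102
q[6] = 3·(-102) - 3·(-27) - 3·2 = -231
q[7] = 3·(-231) - 3·(-102) - 3·(-27) = -306
q[8] = 3·(-306) - 3·(-231) - 3·(-102) = 81
q[9] = 3·81 - 3·(-306) - 3·(-231) = 1854
q[10] = 3·1854 - 3·81 - 3·(-306) = 6237

6237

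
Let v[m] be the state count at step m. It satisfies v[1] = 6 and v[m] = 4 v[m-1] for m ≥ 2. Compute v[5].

1536

v[2] = 4(6) = 24
v[3] = 4(24) = 96
v[4] = 4(96) = 384
v[5] = 4(384) = 1536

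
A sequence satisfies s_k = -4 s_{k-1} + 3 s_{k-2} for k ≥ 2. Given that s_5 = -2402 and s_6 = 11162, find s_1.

-2

Rearranging, s_{k-2} = (s_k + 4 s_{k-1}) / 3.
s_4 = (11162 + 4*(-2402)) / 3 = 1554/3 = 518
s_3 = (-2402 + 4*518) / 3 = -330/3 = -110
s_2 = (518 + 4*(-110)) / 3 = 78/3 = 26
s_1 = (-110 + 4*26) / 3 = -6/3 = -2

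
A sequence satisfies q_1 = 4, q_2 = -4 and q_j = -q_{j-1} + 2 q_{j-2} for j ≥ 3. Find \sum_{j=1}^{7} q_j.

124

q_3 = -(-4) + 2·4 = 12
q_4 = -12 + 2·(-4) = -20
q_5 = -(-20) + 2·12 = 44
q_6 = -44 + 2·(-20) = -84
q_7 = -(-84) + 2·44 = 172
Sum = 4 + (-4) + 12 + (-20) + 44 + (-84) + 172 = 124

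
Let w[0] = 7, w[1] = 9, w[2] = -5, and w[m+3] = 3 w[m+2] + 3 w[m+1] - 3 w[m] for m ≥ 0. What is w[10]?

-139077

w[3] = 3(-5) + 3(9) - 3(7) = -9
w[4] = 3(-9) + 3(-5) - 3(9) = -69
w[5] = 3(-69) + 3(-9) - 3(-5) = -219
w[6] = 3(-219) + 3(-69) - 3(-9) = -837
w[7] = 3(-837) + 3(-219) - 3(-69) = -2961
w[8] = 3(-2961) + 3(-837) - 3(-219) = -10737
w[9] = 3(-10737) + 3(-2961) - 3(-837) = -38583
w[10] = 3(-38583) + 3(-10737) - 3(-2961) = -139077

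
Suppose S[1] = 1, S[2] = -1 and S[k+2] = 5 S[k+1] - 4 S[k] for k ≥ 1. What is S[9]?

S[3] = 5·(-1) - 4·1 = -9
S[4] = 5·(-9) - 4·(-1) = -41
S[5] = 5·(-41) - 4·(-9) = -169
S[6] = 5·(-169) - 4·(-41) = -681
S[7] = 5·(-681) - 4·(-169) = -2729
S[8] = 5·(-2729) - 4·(-681) = -10921
S[9] = 5·(-10921) - 4·(-2729) = -43689

-43689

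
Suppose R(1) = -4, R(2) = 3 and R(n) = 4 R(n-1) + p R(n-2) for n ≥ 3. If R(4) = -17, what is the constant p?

5

R(3) = 12 - 4p
R(4) = 48 - 13p
So 48 - 13p = -17, giving p = 5.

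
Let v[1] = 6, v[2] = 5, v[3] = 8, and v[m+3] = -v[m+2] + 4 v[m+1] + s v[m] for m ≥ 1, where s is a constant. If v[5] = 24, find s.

-4

v[4] = 12 + 6s
v[5] = 20 - s
So 20 - s = 24, giving s = -4.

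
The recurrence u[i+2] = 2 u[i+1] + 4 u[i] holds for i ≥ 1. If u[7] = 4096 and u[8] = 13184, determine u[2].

Rearranging, u[i-2] = (u[i] - 2 u[i-1]) / 4.
u[6] = (13184 - 2(4096)) / 4 = 4992/4 = 1248
u[5] = (4096 - 2(1248)) / 4 = 1600/4 = 400
u[4] = (1248 - 2(400)) / 4 = 448/4 = 112
u[3] = (400 - 2(112)) / 4 = 176/4 = 44
u[2] = (112 - 2(44)) / 4 = 24/4 = 6

6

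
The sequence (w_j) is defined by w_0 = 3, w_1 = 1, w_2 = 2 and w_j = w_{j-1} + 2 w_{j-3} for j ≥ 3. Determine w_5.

14

w_3 = 2 + 2*3 = 8
w_4 = 8 + 2*1 = 10
w_5 = 10 + 2*2 = 14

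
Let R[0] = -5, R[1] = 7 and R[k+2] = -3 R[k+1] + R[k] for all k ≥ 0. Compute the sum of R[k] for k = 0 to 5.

708

R[2] = -3*7 + (-5) = -26
R[3] = -3*(-26) + 7 = 85
R[4] = -3*85 + (-26) = -281
R[5] = -3*(-281) + 85 = 928
Sum = (-5) + 7 + (-26) + 85 + (-281) + 928 = 708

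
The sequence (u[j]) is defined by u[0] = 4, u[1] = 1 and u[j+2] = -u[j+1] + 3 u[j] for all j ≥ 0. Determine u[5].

u[2] = -1 + 3(4) = 11
u[3] = -11 + 3(1) = -8
u[4] = -(-8) + 3(11) = 41
u[5] = -41 + 3(-8) = -65

-65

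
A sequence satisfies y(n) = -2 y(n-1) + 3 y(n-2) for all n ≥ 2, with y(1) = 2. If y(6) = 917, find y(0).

7

Let y(0) = w.
y(2) = -4 + 3w
y(3) = 14 - 6w
y(4) = -40 + 21w
y(5) = 122 - 60w
y(6) = -364 + 183w
So -364 + 183w = 917, giving w = 7.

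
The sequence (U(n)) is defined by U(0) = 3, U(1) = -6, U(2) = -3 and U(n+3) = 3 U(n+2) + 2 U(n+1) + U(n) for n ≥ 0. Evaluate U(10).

U(3) = 3·(-3) + 2·(-6) + 3 = -18
U(4) = 3·(-18) + 2·(-3) + (-6) = -66
U(5) = 3·(-66) + 2·(-18) + (-3) = -237
U(6) = 3·(-237) + 2·(-66) + (-18) = -861
U(7) = 3·(-861) + 2·(-237) + (-66) = -3123
U(8) = 3·(-3123) + 2·(-861) + (-237) = -11328
U(9) = 3·(-11328) + 2·(-3123) + (-861) = -41091
U(10) = 3·(-41091) + 2·(-11328) + (-3123) = -149052

-149052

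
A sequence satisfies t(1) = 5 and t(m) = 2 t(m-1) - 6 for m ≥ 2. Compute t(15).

The fixed point is -6/(1 - 2) = 6, so t(m) - 6 = 2(t(m-1) - 6).
Hence t(m) = -1·2^{m-1} + 6.
t(15) = -1·2^{14} + 6 = -1·16384 + 6 = -16378.

-16378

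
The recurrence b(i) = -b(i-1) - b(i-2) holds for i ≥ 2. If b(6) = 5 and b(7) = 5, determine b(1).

5

Rearranging, b(i-2) = -(b(i) + b(i-1)).
b(5) = -(5 + 5) = -10
b(4) = -(5 + (-10)) = 5
b(3) = -(-10 + 5) = 5
b(2) = -(5 + 5) = -10
b(1) = -(5 + (-10)) = 5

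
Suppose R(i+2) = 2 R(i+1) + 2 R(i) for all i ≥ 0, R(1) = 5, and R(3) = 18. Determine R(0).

Let R(0) = z.
R(2) = 10 + 2z
R(3) = 30 + 4z
So 30 + 4z = 18, giving z = -3.

-3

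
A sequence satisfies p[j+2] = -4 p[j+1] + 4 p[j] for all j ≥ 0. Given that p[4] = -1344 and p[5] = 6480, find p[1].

Rearranging, p[j-2] = (p[j] + 4 p[j-1]) / 4.
p[3] = (6480 + 4*(-1344)) / 4 = 1104/4 = 276
p[2] = (-1344 + 4*276) / 4 = -240/4 = -60
p[1] = (276 + 4*(-60)) / 4 = 36/4 = 9

9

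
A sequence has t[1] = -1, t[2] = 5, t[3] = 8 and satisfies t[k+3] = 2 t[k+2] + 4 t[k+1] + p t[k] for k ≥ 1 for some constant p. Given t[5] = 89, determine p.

t[4] = 36 - p
t[5] = 104 + 3p
So 104 + 3p = 89, giving p = -5.

-5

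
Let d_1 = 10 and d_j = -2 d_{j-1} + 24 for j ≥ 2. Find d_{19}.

The fixed point is 24/(1 + 2) = 8, so d_j - 8 = -2(d_{j-1} - 8).
Hence d_j = 2·(-2)^{j-1} + 8.
d_{19} = 2·(-2)^{18} + 8 = 2·262144 + 8 = 524296.

524296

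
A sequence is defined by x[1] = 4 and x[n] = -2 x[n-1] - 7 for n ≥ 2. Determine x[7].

403

x[2] = -2*4 - 7 = -15
x[3] = -2*(-15) - 7 = 23
x[4] = -2*23 - 7 = -53
x[5] = -2*(-53) - 7 = 99
x[6] = -2*99 - 7 = -205
x[7] = -2*(-205) - 7 = 403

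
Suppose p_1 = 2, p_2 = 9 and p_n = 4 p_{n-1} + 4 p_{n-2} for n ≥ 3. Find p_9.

p_3 = 4·9 + 4·2 = 44
p_4 = 4·44 + 4·9 = 212
p_5 = 4·212 + 4·44 = 1024
p_6 = 4·1024 + 4·212 = 4944
p_7 = 4·4944 + 4·1024 = 23872
p_8 = 4·23872 + 4·4944 = 115264
p_9 = 4·115264 + 4·23872 = 556544

556544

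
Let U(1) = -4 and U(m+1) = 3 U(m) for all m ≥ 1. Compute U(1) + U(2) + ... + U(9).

-39364

U(2) = 3·(-4) = -12
U(3) = 3·(-12) = -36
U(4) = 3·(-36) = -108
U(5) = 3·(-108) = -324
U(6) = 3·(-324) = -972
U(7) = 3·(-972) = -2916
U(8) = 3·(-2916) = -8748
U(9) = 3·(-8748) = -26244
Sum = (-4) + (-12) + (-36) + (-108) + (-324) + (-972) + (-2916) + (-8748) + (-26244) = -39364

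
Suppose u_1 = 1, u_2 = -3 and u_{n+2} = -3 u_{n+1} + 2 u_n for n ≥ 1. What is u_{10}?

u_3 = -3*(-3) + 2*1 = 11
u_4 = -3*11 + 2*(-3) = -39
u_5 = -3*(-39) + 2*11 = 139
u_6 = -3*139 + 2*(-39) = -495
u_7 = -3*(-495) + 2*139 = 1763
u_8 = -3*1763 + 2*(-495) = -6279
u_9 = -3*(-6279) + 2*1763 = 22363
u_{10} = -3*22363 + 2*(-6279) = -79647

-79647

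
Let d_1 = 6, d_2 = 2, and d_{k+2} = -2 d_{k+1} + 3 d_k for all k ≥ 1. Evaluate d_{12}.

d_3 = -2*2 + 3*6 = 14
d_4 = -2*14 + 3*2 = -22
d_5 = -2*(-22) + 3*14 = 86
d_6 = -2*86 + 3*(-22) = -238
d_7 = -2*(-238) + 3*86 = 734
d_8 = -2*734 + 3*(-238) = -2182
d_9 = -2*(-2182) + 3*734 = 6566
d_{10} = -2*6566 + 3*(-2182) = -19678
d_{11} = -2*(-19678) + 3*6566 = 59054
d_{12} = -2*59054 + 3*(-19678) = -177142

-177142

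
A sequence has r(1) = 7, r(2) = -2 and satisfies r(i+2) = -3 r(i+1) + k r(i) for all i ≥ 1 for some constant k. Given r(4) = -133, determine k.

r(3) = 6 + 7k
r(4) = -18 - 23k
So -18 - 23k = -133, giving k = 5.

5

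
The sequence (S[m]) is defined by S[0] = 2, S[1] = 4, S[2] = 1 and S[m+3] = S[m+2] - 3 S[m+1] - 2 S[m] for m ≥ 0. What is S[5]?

17

S[3] = 1 - 3·4 - 2·2 = -15
S[4] = (-15) - 3·1 - 2·4 = -26
S[5] = (-26) - 3·(-15) - 2·1 = 17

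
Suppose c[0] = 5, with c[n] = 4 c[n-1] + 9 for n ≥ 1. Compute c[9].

2097149

c[1] = 4·5 + 9 = 29
c[2] = 4·29 + 9 = 125
c[3] = 4·125 + 9 = 509
c[4] = 4·509 + 9 = 2045
c[5] = 4·2045 + 9 = 8189
c[6] = 4·8189 + 9 = 32765
c[7] = 4·32765 + 9 = 131069
c[8] = 4·131069 + 9 = 524285
c[9] = 4·524285 + 9 = 2097149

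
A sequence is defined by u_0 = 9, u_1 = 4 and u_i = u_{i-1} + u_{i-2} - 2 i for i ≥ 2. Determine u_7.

u_2 = 4 + 9 - 4 = 9
u_3 = 9 + 4 - 6 = 7
u_4 = 7 + 9 - 8 = 8
u_5 = 8 + 7 - 10 = 5
u_6 = 5 + 8 - 12 = 1
u_7 = 1 + 5 - 14 = -8

-8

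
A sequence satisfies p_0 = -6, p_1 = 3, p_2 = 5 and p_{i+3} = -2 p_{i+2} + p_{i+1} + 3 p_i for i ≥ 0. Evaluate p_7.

-476

p_3 = -2(5) + 3 + 3(-6) = -25
p_4 = -2(-25) + 5 + 3(3) = 64
p_5 = -2(64) + (-25) + 3(5) = -138
p_6 = -2(-138) + 64 + 3(-25) = 265
p_7 = -2(265) + (-138) + 3(64) = -476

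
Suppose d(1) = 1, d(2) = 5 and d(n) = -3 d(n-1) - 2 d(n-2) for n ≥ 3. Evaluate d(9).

d(3) = -3·5 - 2·1 = -17
d(4) = -3·(-17) - 2·5 = 41
d(5) = -3·41 - 2·(-17) = -89
d(6) = -3·(-89) - 2·41 = 185
d(7) = -3·185 - 2·(-89) = -377
d(8) = -3·(-377) - 2·185 = 761
d(9) = -3·761 - 2·(-377) = -1529

-1529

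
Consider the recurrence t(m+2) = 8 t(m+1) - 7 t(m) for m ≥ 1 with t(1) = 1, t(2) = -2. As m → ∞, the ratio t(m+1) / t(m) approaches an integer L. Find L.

7

The characteristic equation is r^2 - 8r + 7 = 0, which factors as (r - 7)(r - 1) = 0.
So the roots are 7 and 1. Since |7| > |1| and the coefficient of 7^m is non-zero, the ratio tends to 7.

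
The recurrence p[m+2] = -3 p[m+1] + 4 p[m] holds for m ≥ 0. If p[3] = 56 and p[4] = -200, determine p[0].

4

Rearranging, p[m-2] = (p[m] + 3 p[m-1]) / 4.
p[2] = (-200 + 3·56) / 4 = -32/4 = -8
p[1] = (56 + 3·(-8)) / 4 = 32/4 = 8
p[0] = (-8 + 3·8) / 4 = 16/4 = 4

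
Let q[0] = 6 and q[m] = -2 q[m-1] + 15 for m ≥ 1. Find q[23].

The fixed point is 15/(1 + 2) = 5, so q[m] - 5 = -2(q[m-1] - 5).
Hence q[m] = 1·(-2)^m + 5.
q[23] = 1·(-2)^{23} + 5 = 1·-8388608 + 5 = -8388603.

-8388603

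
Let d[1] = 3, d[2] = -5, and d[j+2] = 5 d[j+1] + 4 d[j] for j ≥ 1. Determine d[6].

-2725

d[3] = 5(-5) + 4(3) = -13
d[4] = 5(-13) + 4(-5) = -85
d[5] = 5(-85) + 4(-13) = -477
d[6] = 5(-477) + 4(-85) = -2725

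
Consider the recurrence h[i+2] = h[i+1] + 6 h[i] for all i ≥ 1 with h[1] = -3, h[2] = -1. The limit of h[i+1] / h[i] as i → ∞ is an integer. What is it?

The characteristic equation is r^2 - r - 6 = 0, which factors as (r - 3)(r + 2) = 0.
So the roots are 3 and -2. Since |3| > |-2| and the coefficient of 3^i is non-zero, the ratio tends to 3.

3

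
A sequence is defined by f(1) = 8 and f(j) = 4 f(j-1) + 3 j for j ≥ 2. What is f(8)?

169292

f(2) = 4·8 + 6 = 38
f(3) = 4·38 + 9 = 161
f(4) = 4·161 + 12 = 656
f(5) = 4·656 + 15 = 2639
f(6) = 4·2639 + 18 = 10574
f(7) = 4·10574 + 21 = 42317
f(8) = 4·42317 + 24 = 169292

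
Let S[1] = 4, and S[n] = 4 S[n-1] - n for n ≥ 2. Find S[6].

3302

S[2] = 4·4 - 2 = 14
S[3] = 4·14 - 3 = 53
S[4] = 4·53 - 4 = 208
S[5] = 4·208 - 5 = 827
S[6] = 4·827 - 6 = 3302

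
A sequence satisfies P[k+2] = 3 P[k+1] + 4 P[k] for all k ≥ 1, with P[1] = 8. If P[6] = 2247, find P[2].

3

Let P[2] = z.
P[3] = 32 + 3z
P[4] = 96 + 13z
P[5] = 416 + 51z
P[6] = 1632 + 205z
So 1632 + 205z = 2247, giving z = 3.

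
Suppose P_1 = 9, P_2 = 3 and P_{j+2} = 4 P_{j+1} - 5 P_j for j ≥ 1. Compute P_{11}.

P_3 = 4(3) - 5(9) = -33
P_4 = 4(-33) - 5(3) = -147
P_5 = 4(-147) - 5(-33) = -423
P_6 = 4(-423) - 5(-147) = -957
P_7 = 4(-957) - 5(-423) = -1713
P_8 = 4(-1713) - 5(-957) = -2067
P_9 = 4(-2067) - 5(-1713) = 297
P_{10} = 4(297) - 5(-2067) = 11523
P_{11} = 4(11523) - 5(297) = 44607

44607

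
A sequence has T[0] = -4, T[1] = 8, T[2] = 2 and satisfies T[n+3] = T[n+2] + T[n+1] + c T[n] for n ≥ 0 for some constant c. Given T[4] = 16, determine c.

1

T[3] = 10 - 4c
T[4] = 12 + 4c
So 12 + 4c = 16, giving c = 1.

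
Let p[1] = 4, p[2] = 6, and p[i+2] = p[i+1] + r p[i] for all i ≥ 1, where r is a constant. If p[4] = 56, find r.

5

p[3] = 6 + 4r
p[4] = 6 + 10r
So 6 + 10r = 56, giving r = 5.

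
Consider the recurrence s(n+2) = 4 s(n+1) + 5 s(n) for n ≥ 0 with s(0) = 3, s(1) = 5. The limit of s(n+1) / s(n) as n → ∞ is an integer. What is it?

The characteristic equation is r^2 - 4r - 5 = 0, which factors as (r - 5)(r + 1) = 0.
So the roots are 5 and -1. Since |5| > |-1| and the coefficient of 5^n is non-zero, the ratio tends to 5.

5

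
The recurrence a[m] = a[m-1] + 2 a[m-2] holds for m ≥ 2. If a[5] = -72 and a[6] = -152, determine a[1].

Rearranging, a[m-2] = (a[m] - a[m-1]) / 2.
a[4] = (-152 - (-72)) / 2 = -80/2 = -40
a[3] = (-72 - (-40)) / 2 = -32/2 = -16
a[2] = (-40 - (-16)) / 2 = -24/2 = -12
a[1] = (-16 - (-12)) / 2 = -4/2 = -2

-2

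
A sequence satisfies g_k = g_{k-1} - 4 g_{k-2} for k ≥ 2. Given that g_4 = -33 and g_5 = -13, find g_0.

-1

Rearranging, g_{k-2} = (g_k - g_{k-1}) / -4.
g_3 = (-13 - (-33)) / -4 = 20/-4 = -5
g_2 = (-33 - (-5)) / -4 = -28/-4 = 7
g_1 = (-5 - 7) / -4 = -12/-4 = 3
g_0 = (7 - 3) / -4 = 4/-4 = -1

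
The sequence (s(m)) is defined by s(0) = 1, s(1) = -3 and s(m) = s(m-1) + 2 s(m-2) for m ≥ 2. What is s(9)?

-343

s(2) = (-3) + 2(1) = -1
s(3) = (-1) + 2(-3) = -7
s(4) = (-7) + 2(-1) = -9
s(5) = (-9) + 2(-7) = -23
s(6) = (-23) + 2(-9) = -41
s(7) = (-41) + 2(-23) = -87
s(8) = (-87) + 2(-41) = -169
s(9) = (-169) + 2(-87) = -343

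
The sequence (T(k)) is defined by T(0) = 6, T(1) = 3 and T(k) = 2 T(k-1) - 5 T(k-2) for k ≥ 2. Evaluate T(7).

-243

T(2) = 2*3 - 5*6 = -24
T(3) = 2*(-24) - 5*3 = -63
T(4) = 2*(-63) - 5*(-24) = -6
T(5) = 2*(-6) - 5*(-63) = 303
T(6) = 2*303 - 5*(-6) = 636
T(7) = 2*636 - 5*303 = -243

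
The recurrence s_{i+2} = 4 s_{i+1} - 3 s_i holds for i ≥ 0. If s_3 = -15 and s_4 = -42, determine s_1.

-3

Rearranging, s_{i-2} = (s_i - 4 s_{i-1}) / -3.
s_2 = (-42 - 4*(-15)) / -3 = 18/-3 = -6
s_1 = (-15 - 4*(-6)) / -3 = 9/-3 = -3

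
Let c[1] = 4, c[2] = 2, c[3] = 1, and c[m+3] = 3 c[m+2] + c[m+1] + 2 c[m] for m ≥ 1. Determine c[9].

c[4] = 3(1) + 2 + 2(4) = 13
c[5] = 3(13) + 1 + 2(2) = 44
c[6] = 3(44) + 13 + 2(1) = 147
c[7] = 3(147) + 44 + 2(13) = 511
c[8] = 3(511) + 147 + 2(44) = 1768
c[9] = 3(1768) + 511 + 2(147) = 6109

6109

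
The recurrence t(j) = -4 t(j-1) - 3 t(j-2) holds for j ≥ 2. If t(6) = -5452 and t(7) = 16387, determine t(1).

Rearranging, t(j-2) = (t(j) + 4 t(j-1)) / -3.
t(5) = (16387 + 4*(-5452)) / -3 = -5421/-3 = 1807
t(4) = (-5452 + 4*1807) / -3 = 1776/-3 = -592
t(3) = (1807 + 4*(-592)) / -3 = -561/-3 = 187
t(2) = (-592 + 4*187) / -3 = 156/-3 = -52
t(1) = (187 + 4*(-52)) / -3 = -21/-3 = 7

7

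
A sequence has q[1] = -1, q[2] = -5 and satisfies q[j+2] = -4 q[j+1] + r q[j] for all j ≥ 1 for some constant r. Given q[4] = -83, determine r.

q[3] = 20 - r
q[4] = -80 - r
So -80 - r = -83, giving r = 3.

3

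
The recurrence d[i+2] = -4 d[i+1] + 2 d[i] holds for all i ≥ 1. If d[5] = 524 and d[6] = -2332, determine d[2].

-7

Rearranging, d[i-2] = (d[i] + 4 d[i-1]) / 2.
d[4] = (-2332 + 4·524) / 2 = -236/2 = -118
d[3] = (524 + 4·(-118)) / 2 = 52/2 = 26
d[2] = (-118 + 4·26) / 2 = -14/2 = -7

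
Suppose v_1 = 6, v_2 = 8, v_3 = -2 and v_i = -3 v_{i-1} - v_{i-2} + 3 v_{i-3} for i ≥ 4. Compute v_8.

76

v_4 = -3(-2) - 8 + 3(6) = 16
v_5 = -3(16) - (-2) + 3(8) = -22
v_6 = -3(-22) - 16 + 3(-2) = 44
v_7 = -3(44) - (-22) + 3(16) = -62
v_8 = -3(-62) - 44 + 3(-22) = 76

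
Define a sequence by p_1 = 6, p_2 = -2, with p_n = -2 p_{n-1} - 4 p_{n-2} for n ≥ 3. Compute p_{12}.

-10240

p_3 = -2·(-2) - 4·6 = -20
p_4 = -2·(-20) - 4·(-2) = 48
p_5 = -2·48 - 4·(-20) = -16
p_6 = -2·(-16) - 4·48 = -160
p_7 = -2·(-160) - 4·(-16) = 384
p_8 = -2·384 - 4·(-160) = -128
p_9 = -2·(-128) - 4·384 = -1280
p_{10} = -2·(-1280) - 4·(-128) = 3072
p_{11} = -2·3072 - 4·(-1280) = -1024
p_{12} = -2·(-1024) - 4·3072 = -10240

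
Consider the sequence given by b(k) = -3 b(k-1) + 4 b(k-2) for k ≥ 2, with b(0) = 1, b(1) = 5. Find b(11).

b(2) = -3*5 + 4*1 = -11
b(3) = -3*(-11) + 4*5 = 53
b(4) = -3*53 + 4*(-11) = -203
b(5) = -3*(-203) + 4*53 = 821
b(6) = -3*821 + 4*(-203) = -3275
b(7) = -3*(-3275) + 4*821 = 13109
b(8) = -3*13109 + 4*(-3275) = -52427
b(9) = -3*(-52427) + 4*13109 = 209717
b(10) = -3*209717 + 4*(-52427) = -838859
b(11) = -3*(-838859) + 4*209717 = 3355445

3355445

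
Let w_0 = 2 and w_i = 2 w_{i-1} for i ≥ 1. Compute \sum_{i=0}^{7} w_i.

510

w_1 = 2(2) = 4
w_2 = 2(4) = 8
w_3 = 2(8) = 16
w_4 = 2(16) = 32
w_5 = 2(32) = 64
w_6 = 2(64) = 128
w_7 = 2(128) = 256
Sum = 2 + 4 + 8 + 16 + 32 + 64 + 128 + 256 = 510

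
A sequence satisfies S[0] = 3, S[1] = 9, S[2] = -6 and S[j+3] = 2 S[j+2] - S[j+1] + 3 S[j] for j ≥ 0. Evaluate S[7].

S[3] = 2*(-6) - 9 + 3*3 = -12
S[4] = 2*(-12) - (-6) + 3*9 = 9
S[5] = 2*9 - (-12) + 3*(-6) = 12
S[6] = 2*12 - 9 + 3*(-12) = -21
S[7] = 2*(-21) - 12 + 3*9 = -27

-27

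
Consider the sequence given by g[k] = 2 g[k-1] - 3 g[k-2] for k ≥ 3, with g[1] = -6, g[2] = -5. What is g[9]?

g[3] = 2*(-5) - 3*(-6) = 8
g[4] = 2*8 - 3*(-5) = 31
g[5] = 2*31 - 3*8 = 38
g[6] = 2*38 - 3*31 = -17
g[7] = 2*(-17) - 3*38 = -148
g[8] = 2*(-148) - 3*(-17) = -245
g[9] = 2*(-245) - 3*(-148) = -46

-46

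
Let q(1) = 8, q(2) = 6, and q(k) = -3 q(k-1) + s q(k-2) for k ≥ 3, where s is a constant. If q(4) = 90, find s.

-2

q(3) = -18 + 8s
q(4) = 54 - 18s
So 54 - 18s = 90, giving s = -2.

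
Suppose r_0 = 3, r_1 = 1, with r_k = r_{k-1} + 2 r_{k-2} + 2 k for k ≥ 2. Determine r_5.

r_2 = 1 + 2(3) + 4 = 11
r_3 = 11 + 2(1) + 6 = 19
r_4 = 19 + 2(11) + 8 = 49
r_5 = 49 + 2(19) + 10 = 97

97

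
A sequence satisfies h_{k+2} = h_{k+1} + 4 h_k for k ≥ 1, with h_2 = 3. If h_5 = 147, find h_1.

6

Let h_1 = w.
h_3 = 3 + 4w
h_4 = 15 + 4w
h_5 = 27 + 20w
So 27 + 20w = 147, giving w = 6.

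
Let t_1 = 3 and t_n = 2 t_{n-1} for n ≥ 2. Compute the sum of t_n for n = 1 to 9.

1533

t_2 = 2·3 = 6
t_3 = 2·6 = 12
t_4 = 2·12 = 24
t_5 = 2·24 = 48
t_6 = 2·48 = 96
t_7 = 2·96 = 192
t_8 = 2·192 = 384
t_9 = 2·384 = 768
Sum = 3 + 6 + 12 + 24 + 48 + 96 + 192 + 384 + 768 = 1533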